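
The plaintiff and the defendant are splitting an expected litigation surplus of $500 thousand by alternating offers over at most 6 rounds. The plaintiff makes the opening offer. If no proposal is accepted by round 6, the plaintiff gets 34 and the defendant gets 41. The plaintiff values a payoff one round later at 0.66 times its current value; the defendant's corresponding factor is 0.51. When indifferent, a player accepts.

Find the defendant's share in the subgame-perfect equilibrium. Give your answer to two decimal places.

Solve by backward induction from round 6.
Round 6 (the defendant proposes): the plaintiff gets 34 if talks fail, so the defendant offers 34 and keeps 466.
Round 5 (the plaintiff proposes): the defendant can get 466 next round, worth 0.51 × 466 = 237.66 now. The plaintiff offers 237.66 and keeps 500 − 237.66 = 262.34.
Round 4 (the defendant proposes): the plaintiff can get 262.34 next round, worth 0.66 × 262.34 = 173.1444 now; the defendant offers that and keeps 326.8556.
Round 3 (the plaintiff proposes): the defendant can get 326.8556 next round, worth 0.51 × 326.8556 = 166.696356 now. The plaintiff offers 166.696356 and keeps 500 − 166.696356 = 333.303644.
Round 2 (the defendant proposes): the plaintiff can get 333.303644 next round, worth 0.66 × 333.303644 = 219.98040504 now, so the defendant offers 219.98040504, keeping 280.01959496.
Round 1 (the plaintiff proposes): the defendant can get 280.01959496 next round, worth 0.51 × 280.01959496 = 142.8099934296 now, so the plaintiff offers 142.8099934296, keeping 357.1900065704.

142.81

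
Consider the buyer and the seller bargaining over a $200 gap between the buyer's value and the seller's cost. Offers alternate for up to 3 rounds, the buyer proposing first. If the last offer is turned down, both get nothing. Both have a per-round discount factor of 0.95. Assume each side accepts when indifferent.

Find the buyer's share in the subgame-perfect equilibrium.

Round 3 (the buyer proposes): the seller will accept anything ≥ 0, so the buyer offers 0 and keeps 200.
Round 2 (the seller proposes): the buyer can get 200 next round, worth 0.95 × 200 = 190 now, so the seller offers 190, keeping 10.
Round 1 (the buyer proposes): the seller can get 10 next round, worth 0.95 × 10 = 9.5 now. The buyer offers 9.5 and keeps 200 − 9.5 = 190.5.

190.5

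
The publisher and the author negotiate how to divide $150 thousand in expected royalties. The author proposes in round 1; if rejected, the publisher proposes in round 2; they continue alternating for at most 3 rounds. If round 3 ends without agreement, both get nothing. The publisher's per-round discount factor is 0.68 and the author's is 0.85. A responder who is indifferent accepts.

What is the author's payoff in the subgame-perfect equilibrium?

134.7

Round 3 (the author proposes): the publisher will accept anything ≥ 0, so the author offers 0 and keeps 150.
Round 2 (the publisher proposes): the author can get 150 next round, worth 0.85 × 150 = 127.5 now; the publisher offers that and keeps 22.5.
Round 1 (the author proposes): the publisher can get 22.5 next round, worth 0.68 × 22.5 = 15.3 now, so the author offers 15.3, keeping 134.7.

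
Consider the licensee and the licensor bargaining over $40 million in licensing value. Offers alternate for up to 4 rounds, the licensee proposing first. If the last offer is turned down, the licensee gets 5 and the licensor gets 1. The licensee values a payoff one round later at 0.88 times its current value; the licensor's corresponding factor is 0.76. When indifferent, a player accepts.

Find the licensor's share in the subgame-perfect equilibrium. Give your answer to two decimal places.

Round 4 (the licensor proposes): the licensee gets 5 if talks fail, so the licensor offers 5 and keeps 35.
Round 3 (the licensee proposes): the licensor can get 35 next round, worth 0.76 × 35 = 26.6 now. The licensee offers 26.6 and keeps 40 − 26.6 = 13.4.
Round 2 (the licensor proposes): the licensee can get 13.4 next round, worth 0.88 × 13.4 = 11.792 now, so the licensor offers 11.792, keeping 28.208.
Round 1 (the licensee proposes): the licensor can get 28.208 next round, worth 0.76 × 28.208 = 21.43808 now. The licensee offers 21.43808 and keeps 40 − 21.43808 = 18.56192.

21.44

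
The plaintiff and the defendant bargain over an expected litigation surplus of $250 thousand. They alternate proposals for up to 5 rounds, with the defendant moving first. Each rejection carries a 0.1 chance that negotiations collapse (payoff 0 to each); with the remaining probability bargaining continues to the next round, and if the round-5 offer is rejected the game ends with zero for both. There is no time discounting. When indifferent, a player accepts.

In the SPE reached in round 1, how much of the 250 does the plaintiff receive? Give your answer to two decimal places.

40.73

By backward induction:
Round 5 (the defendant proposes): rejection yields 0 for the plaintiff; the defendant offers 0 and keeps 250.
Round 4 (the plaintiff proposes): rejecting gives the defendant an expected 0.9 × 250 = 225. The plaintiff offers 225 and keeps 250 − 225 = 25.
Round 3 (the defendant proposes): rejecting gives the plaintiff an expected 0.9 × 25 = 22.5; the defendant offers that and keeps 227.5.
Round 2 (the plaintiff proposes): rejecting gives the defendant an expected 0.9 × 227.5 = 204.75; the plaintiff offers that and keeps 45.25.
Round 1 (the defendant proposes): rejecting gives the plaintiff an expected 0.9 × 45.25 = 40.725. The defendant offers 40.725 and keeps 250 − 40.725 = 209.275.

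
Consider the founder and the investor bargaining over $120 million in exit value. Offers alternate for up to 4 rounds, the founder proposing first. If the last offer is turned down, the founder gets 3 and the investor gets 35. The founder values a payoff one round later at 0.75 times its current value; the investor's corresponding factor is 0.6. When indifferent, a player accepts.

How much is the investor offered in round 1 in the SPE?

49.59

Round 4 (the investor proposes): the founder gets 3 if talks fail, so the investor offers 3 and keeps 117.
Round 3 (the founder proposes): the investor can get 117 next round, worth 0.6 × 117 = 70.2 now, so the founder offers 70.2, keeping 49.8.
Round 2 (the investor proposes): the founder can get 49.8 next round, worth 0.75 × 49.8 = 37.35 now, so the investor offers 37.35, keeping 82.65.
Round 1 (the founder proposes): the investor can get 82.65 next round, worth 0.6 × 82.65 = 49.59 now; the founder offers that and keeps 70.41.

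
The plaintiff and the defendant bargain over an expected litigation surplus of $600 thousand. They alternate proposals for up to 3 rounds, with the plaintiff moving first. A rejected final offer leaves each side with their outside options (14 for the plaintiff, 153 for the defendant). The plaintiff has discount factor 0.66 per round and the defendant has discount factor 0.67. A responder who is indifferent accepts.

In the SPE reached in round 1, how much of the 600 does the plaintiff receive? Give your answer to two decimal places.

395.66

Round 3 (the plaintiff proposes): the defendant gets 153 if talks fail, so the plaintiff offers 153 and keeps 447.
Round 2 (the defendant proposes): the plaintiff can get 447 next round, worth 0.66 × 447 = 295.02 now. The defendant offers 295.02 and keeps 600 − 295.02 = 304.98.
Round 1 (the plaintiff proposes): the defendant can get 304.98 next round, worth 0.67 × 304.98 = 204.3366 now; the plaintiff offers that and keeps 395.6634.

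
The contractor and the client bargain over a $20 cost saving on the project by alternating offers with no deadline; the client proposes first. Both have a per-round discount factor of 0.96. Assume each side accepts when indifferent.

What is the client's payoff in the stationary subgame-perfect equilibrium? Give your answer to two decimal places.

Let x be the client's share when the client proposes and y be the contractor's share when the contractor proposes.
The contractor accepts iff offered ≥ 0.96·y, so x = 20 − 0.96y. Symmetrically y = 20 − 0.96x.
Substituting: x = 20 − 0.96(20 − 0.96x), giving x(1 − 0.96·0.96) = 20(1 − 0.96).
So x = 20 × 0.04 / 0.0784 ≈ 10.2041, and the contractor receives 20 − x ≈ 9.7959.

10.20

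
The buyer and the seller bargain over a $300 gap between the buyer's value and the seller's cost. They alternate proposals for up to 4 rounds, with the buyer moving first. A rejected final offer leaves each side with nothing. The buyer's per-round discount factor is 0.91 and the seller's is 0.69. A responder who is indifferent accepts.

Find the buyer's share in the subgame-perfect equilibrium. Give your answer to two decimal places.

151.39

By backward induction:
Round 4 (the seller proposes): rejection yields 0 for the buyer; the seller offers 0 and keeps 300.
Round 3 (the buyer proposes): the seller can get 300 next round, worth 0.69 × 300 = 207 now, so the buyer offers 207, keeping 93.
Round 2 (the seller proposes): the buyer can get 93 next round, worth 0.91 × 93 = 84.63 now, so the seller offers 84.63, keeping 215.37.
Round 1 (the buyer proposes): the seller can get 215.37 next round, worth 0.69 × 215.37 = 148.6053 now. The buyer offers 148.6053 and keeps 300 − 148.6053 = 151.3947.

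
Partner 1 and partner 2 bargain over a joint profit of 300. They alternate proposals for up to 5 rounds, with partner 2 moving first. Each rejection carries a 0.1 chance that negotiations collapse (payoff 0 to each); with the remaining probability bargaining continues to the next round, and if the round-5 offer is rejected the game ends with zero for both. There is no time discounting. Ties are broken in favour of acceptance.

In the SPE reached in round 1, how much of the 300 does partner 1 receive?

By backward induction:
Round 5 (partner 2 proposes): partner 1 will accept anything ≥ 0, so partner 2 offers 0 and keeps 300.
Round 4 (partner 1 proposes): rejecting gives partner 2 an expected 0.9 × 300 = 270; partner 1 offers that and keeps 30.
Round 3 (partner 2 proposes): rejecting gives partner 1 an expected 0.9 × 30 = 27; partner 2 offers that and keeps 273.
Round 2 (partner 1 proposes): rejecting gives partner 2 an expected 0.9 × 273 = 245.7; partner 1 offers that and keeps 54.3.
Round 1 (partner 2 proposes): rejecting gives partner 1 an expected 0.9 × 54.3 = 48.87; partner 2 offers that and keeps 251.13.

48.87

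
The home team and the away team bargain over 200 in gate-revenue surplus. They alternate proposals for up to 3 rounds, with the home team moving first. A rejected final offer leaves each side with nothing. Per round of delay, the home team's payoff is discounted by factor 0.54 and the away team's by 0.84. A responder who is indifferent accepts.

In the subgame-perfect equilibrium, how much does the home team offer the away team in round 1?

77.28

Round 3 (the home team proposes): the away team will accept anything ≥ 0, so the home team offers 0 and keeps 200.
Round 2 (the away team proposes): the home team can get 200 next round, worth 0.54 × 200 = 108 now. The away team offers 108 and keeps 200 − 108 = 92.
Round 1 (the home team proposes): the away team can get 92 next round, worth 0.84 × 92 = 77.28 now. The home team offers 77.28 and keeps 200 − 77.28 = 122.72.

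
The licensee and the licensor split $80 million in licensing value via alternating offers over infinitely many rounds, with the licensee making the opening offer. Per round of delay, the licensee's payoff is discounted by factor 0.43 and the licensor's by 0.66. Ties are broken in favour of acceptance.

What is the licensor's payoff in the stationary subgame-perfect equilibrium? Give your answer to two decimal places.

42.02

Let x be the licensee's share when the licensee proposes and y be the licensor's share when the licensor proposes.
The licensor accepts iff offered ≥ 0.66·y, so x = 80 − 0.66y. Symmetrically y = 80 − 0.43x.
Substituting: x = 80 − 0.66(80 − 0.43x), giving x(1 − 0.43·0.66) = 80(1 − 0.66).
So x = 80 × 0.34 / 0.7162 ≈ 37.9782, and the licensor receives 80 − x ≈ 42.0218.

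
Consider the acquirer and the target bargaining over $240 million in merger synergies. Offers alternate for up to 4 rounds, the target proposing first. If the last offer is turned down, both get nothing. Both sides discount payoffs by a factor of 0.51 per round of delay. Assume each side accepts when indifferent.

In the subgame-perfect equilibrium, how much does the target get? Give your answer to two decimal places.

Round 4 (the acquirer proposes): the target will accept anything ≥ 0, so the acquirer offers 0 and keeps 240.
Round 3 (the target proposes): the acquirer can get 240 next round, worth 0.51 × 240 = 122.4 now. The target offers 122.4 and keeps 240 − 122.4 = 117.6.
Round 2 (the acquirer proposes): the target can get 117.6 next round, worth 0.51 × 117.6 = 59.976 now; the acquirer offers that and keeps 180.024.
Round 1 (the target proposes): the acquirer can get 180.024 next round, worth 0.51 × 180.024 = 91.81224 now, so the target offers 91.81224, keeping 148.18776.

148.19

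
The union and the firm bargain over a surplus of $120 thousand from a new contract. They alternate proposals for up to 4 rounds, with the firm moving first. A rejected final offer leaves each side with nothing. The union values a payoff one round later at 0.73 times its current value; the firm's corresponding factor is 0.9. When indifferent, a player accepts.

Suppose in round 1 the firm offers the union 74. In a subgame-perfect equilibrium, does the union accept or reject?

Round 4 (the union proposes): rejection yields 0 for the firm; the union offers 0 and keeps 120.
Round 3 (the firm proposes): the union can get 120 next round, worth 0.73 × 120 = 87.6 now; the firm offers that and keeps 32.4.
Round 2 (the union proposes): the firm can get 32.4 next round, worth 0.9 × 32.4 = 29.16 now, so the union offers 29.16, keeping 90.84.
So by rejecting in round 1, the union gets 90.84 next round, worth 0.73 × 90.84 = 66.3132 now.
Offer 74 ≥ 66.3132, so the union accepts.

Accept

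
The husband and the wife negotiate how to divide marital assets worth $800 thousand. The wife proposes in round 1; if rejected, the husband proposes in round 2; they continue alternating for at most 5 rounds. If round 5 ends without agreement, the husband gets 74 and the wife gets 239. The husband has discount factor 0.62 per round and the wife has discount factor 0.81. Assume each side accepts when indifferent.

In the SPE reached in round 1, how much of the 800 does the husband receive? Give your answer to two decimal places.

160.23

Work backward from the last round.
Round 5 (the wife proposes): the husband gets 74 if talks fail, so the wife offers 74 and keeps 726.
Round 4 (the husband proposes): the wife can get 726 next round, worth 0.81 × 726 = 588.06 now, so the husband offers 588.06, keeping 211.94.
Round 3 (the wife proposes): the husband can get 211.94 next round, worth 0.62 × 211.94 = 131.4028 now; the wife offers that and keeps 668.5972.
Round 2 (the husband proposes): the wife can get 668.5972 next round, worth 0.81 × 668.5972 = 541.563732 now, so the husband offers 541.563732, keeping 258.436268.
Round 1 (the wife proposes): the husband can get 258.436268 next round, worth 0.62 × 258.436268 = 160.23048616 now; the wife offers that and keeps 639.76951384.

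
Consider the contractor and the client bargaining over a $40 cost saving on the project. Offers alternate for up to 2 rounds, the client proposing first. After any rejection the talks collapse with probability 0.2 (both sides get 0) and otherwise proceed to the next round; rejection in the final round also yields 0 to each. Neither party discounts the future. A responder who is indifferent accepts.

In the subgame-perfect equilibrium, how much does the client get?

Round 2 (the contractor proposes): rejection yields 0 for the client; the contractor offers 0 and keeps 40.
Round 1 (the client proposes): rejecting gives the contractor an expected 0.8 × 40 = 32; the client offers that and keeps 8.

8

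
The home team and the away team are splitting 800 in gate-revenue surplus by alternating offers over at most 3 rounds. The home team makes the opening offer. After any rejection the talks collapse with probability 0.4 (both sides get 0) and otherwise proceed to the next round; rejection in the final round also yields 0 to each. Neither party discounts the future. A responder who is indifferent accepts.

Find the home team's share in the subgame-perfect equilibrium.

By backward induction:
Round 3 (the home team proposes): rejection yields 0 for the away team; the home team offers 0 and keeps 800.
Round 2 (the away team proposes): rejecting gives the home team an expected 0.6 × 800 = 480; the away team offers that and keeps 320.
Round 1 (the home team proposes): rejecting gives the away team an expected 0.6 × 320 = 192; the home team offers that and keeps 608.

608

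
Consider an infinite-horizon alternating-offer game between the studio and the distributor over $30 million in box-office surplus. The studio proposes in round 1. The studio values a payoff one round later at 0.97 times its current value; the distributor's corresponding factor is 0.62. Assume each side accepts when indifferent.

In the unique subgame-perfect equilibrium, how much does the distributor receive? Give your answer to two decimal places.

1.40

When the studio proposes, the distributor accepts any offer worth at least 0.62 times what the distributor would get by proposing next round; and vice versa.
This gives x = 30 − 0.62y and y = 30 − 0.97x, where x and y are each side's share when it proposes.
Hence (1 − 0.62·0.97)x = 30(1 − 0.62), i.e. 0.3986·x = 11.4.
x ≈ 28.6001; the distributor's share is 30 − x ≈ 1.3999.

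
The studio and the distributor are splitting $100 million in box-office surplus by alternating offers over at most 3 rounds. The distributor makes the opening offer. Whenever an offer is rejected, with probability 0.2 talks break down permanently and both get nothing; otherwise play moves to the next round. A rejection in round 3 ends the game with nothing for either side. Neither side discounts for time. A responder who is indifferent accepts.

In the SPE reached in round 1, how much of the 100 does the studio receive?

By backward induction:
Round 3 (the distributor proposes): the studio will accept anything ≥ 0, so the distributor offers 0 and keeps 100.
Round 2 (the studio proposes): rejecting gives the distributor an expected 0.8 × 100 = 80; the studio offers that and keeps 20.
Round 1 (the distributor proposes): rejecting gives the studio an expected 0.8 × 20 = 16. The distributor offers 16 and keeps 100 − 16 = 84.

16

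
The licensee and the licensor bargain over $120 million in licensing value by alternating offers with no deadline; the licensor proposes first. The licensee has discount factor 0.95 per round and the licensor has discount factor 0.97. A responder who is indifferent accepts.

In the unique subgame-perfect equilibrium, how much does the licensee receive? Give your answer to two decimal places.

When the licensor proposes, the licensee accepts any offer worth at least 0.95 times what the licensee would get by proposing next round; and vice versa.
This gives x = 120 − 0.95y and y = 120 − 0.97x, where x and y are each side's share when it proposes.
Hence (1 − 0.95·0.97)x = 120(1 − 0.95), i.e. 0.0785·x = 6.
x ≈ 76.4331; the licensee's share is 120 − x ≈ 43.5669.

43.57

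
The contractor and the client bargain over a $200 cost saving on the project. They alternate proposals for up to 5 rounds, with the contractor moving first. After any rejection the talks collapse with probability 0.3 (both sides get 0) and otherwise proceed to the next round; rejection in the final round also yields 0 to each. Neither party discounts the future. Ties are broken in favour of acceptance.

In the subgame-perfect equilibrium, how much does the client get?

62.58

Round 5 (the contractor proposes): rejection yields 0 for the client; the contractor offers 0 and keeps 200.
Round 4 (the client proposes): rejecting gives the contractor an expected 0.7 × 200 = 140, so the client offers 140, keeping 60.
Round 3 (the contractor proposes): rejecting gives the client an expected 0.7 × 60 = 42, so the contractor offers 42, keeping 158.
Round 2 (the client proposes): rejecting gives the contractor an expected 0.7 × 158 = 110.6. The client offers 110.6 and keeps 200 − 110.6 = 89.4.
Round 1 (the contractor proposes): rejecting gives the client an expected 0.7 × 89.4 = 62.58, so the contractor offers 62.58, keeping 137.42.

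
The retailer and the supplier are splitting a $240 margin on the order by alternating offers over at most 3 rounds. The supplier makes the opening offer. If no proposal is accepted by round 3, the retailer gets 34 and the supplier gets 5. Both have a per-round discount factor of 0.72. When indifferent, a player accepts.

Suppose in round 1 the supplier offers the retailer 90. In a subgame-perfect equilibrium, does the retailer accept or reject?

Accept

Round 3 (the supplier proposes): the retailer gets 34 if talks fail, so the supplier offers 34 and keeps 206.
Round 2 (the retailer proposes): the supplier can get 206 next round, worth 0.72 × 206 = 148.32 now. The retailer offers 148.32 and keeps 240 − 148.32 = 91.68.
So by rejecting in round 1, the retailer gets 91.68 next round, worth 0.72 × 91.68 = 66.0096 now.
Offer 90 ≥ 66.0096, so the retailer accepts.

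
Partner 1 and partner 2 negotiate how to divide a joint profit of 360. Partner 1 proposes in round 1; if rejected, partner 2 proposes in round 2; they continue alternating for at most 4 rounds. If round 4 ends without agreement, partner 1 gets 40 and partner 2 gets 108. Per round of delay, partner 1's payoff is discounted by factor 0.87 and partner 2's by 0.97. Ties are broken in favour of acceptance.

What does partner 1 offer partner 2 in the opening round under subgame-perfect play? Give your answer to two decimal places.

307.34

Round 4 (partner 2 proposes): partner 1 gets 40 if talks fail, so partner 2 offers 40 and keeps 320.
Round 3 (partner 1 proposes): partner 2 can get 320 next round, worth 0.97 × 320 = 310.4 now, so partner 1 offers 310.4, keeping 49.6.
Round 2 (partner 2 proposes): partner 1 can get 49.6 next round, worth 0.87 × 49.6 = 43.152 now, so partner 2 offers 43.152, keeping 316.848.
Round 1 (partner 1 proposes): partner 2 can get 316.848 next round, worth 0.97 × 316.848 = 307.34256 now; partner 1 offers that and keeps 52.65744.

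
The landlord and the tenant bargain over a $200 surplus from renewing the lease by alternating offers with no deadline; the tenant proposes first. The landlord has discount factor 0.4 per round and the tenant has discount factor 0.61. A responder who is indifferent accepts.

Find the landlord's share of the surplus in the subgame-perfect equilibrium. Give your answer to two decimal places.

41.27

In a stationary SPE each proposer offers the other exactly their discounted continuation value.
If the tenant keeps x when proposing and the landlord keeps y when proposing, then x = 200 − 0.4y and y = 200 − 0.61x.
Solving: x = 200(1 − 0.4) / (1 − 0.61·0.4) = 120 / 0.756 ≈ 158.7302.
The landlord gets 200 − 158.7302 ≈ 41.2698.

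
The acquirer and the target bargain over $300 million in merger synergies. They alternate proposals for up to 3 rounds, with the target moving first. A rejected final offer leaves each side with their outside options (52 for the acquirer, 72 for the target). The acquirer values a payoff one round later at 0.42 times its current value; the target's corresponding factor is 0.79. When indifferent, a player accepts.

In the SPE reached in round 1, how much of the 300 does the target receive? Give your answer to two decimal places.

Solve by backward induction from round 3.
Round 3 (the target proposes): the acquirer gets 52 if talks fail, so the target offers 52 and keeps 248.
Round 2 (the acquirer proposes): the target can get 248 next round, worth 0.79 × 248 = 195.92 now. The acquirer offers 195.92 and keeps 300 − 195.92 = 104.08.
Round 1 (the target proposes): the acquirer can get 104.08 next round, worth 0.42 × 104.08 = 43.7136 now. The target offers 43.7136 and keeps 300 − 43.7136 = 256.2864.

256.29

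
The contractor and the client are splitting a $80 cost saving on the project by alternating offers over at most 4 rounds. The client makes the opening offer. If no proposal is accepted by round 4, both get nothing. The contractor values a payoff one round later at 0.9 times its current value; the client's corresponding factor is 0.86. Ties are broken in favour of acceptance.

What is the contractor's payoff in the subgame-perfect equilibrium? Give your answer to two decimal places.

65.81

Round 4 (the contractor proposes): rejection yields 0 for the client; the contractor offers 0 and keeps 80.
Round 3 (the client proposes): the contractor can get 80 next round, worth 0.9 × 80 = 72 now. The client offers 72 and keeps 80 − 72 = 8.
Round 2 (the contractor proposes): the client can get 8 next round, worth 0.86 × 8 = 6.88 now, so the contractor offers 6.88, keeping 73.12.
Round 1 (the client proposes): the contractor can get 73.12 next round, worth 0.9 × 73.12 = 65.808 now; the client offers that and keeps 14.192.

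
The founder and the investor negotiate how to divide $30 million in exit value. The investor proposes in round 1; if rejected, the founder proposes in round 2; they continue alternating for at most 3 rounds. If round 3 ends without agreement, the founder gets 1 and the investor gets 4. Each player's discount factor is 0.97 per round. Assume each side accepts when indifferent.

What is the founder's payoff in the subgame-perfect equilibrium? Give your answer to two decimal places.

1.81

Round 3 (the investor proposes): the founder gets 1 if talks fail, so the investor offers 1 and keeps 29.
Round 2 (the founder proposes): the investor can get 29 next round, worth 0.97 × 29 = 28.13 now. The founder offers 28.13 and keeps 30 − 28.13 = 1.87.
Round 1 (the investor proposes): the founder can get 1.87 next round, worth 0.97 × 1.87 = 1.8139 now; the investor offers that and keeps 28.1861.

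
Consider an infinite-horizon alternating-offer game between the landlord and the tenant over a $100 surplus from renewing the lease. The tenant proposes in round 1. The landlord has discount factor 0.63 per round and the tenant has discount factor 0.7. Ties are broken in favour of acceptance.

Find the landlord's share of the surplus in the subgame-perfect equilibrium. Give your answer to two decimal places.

In a stationary SPE each proposer offers the other exactly their discounted continuation value.
If the tenant keeps x when proposing and the landlord keeps y when proposing, then x = 100 − 0.63y and y = 100 − 0.7x.
Solving: x = 100(1 − 0.63) / (1 − 0.7·0.63) = 37 / 0.559 ≈ 66.1896.
The landlord gets 100 − 66.1896 ≈ 33.8104.

33.81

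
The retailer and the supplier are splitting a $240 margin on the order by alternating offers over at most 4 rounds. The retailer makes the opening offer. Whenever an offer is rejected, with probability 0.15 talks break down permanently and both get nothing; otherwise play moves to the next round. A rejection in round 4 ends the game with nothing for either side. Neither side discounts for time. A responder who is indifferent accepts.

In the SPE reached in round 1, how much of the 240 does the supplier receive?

177.99

Round 4 (the supplier proposes): rejection yields 0 for the retailer; the supplier offers 0 and keeps 240.
Round 3 (the retailer proposes): rejecting gives the supplier an expected 0.85 × 240 = 204; the retailer offers that and keeps 36.
Round 2 (the supplier proposes): rejecting gives the retailer an expected 0.85 × 36 = 30.6, so the supplier offers 30.6, keeping 209.4.
Round 1 (the retailer proposes): rejecting gives the supplier an expected 0.85 × 209.4 = 177.99. The retailer offers 177.99 and keeps 240 − 177.99 = 62.01.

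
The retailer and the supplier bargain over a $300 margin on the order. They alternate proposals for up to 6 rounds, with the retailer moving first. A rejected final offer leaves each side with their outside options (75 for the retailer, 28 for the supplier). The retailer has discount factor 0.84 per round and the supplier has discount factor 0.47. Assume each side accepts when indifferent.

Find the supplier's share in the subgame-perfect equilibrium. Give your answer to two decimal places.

47.95

Round 6 (the supplier proposes): the retailer gets 75 if talks fail, so the supplier offers 75 and keeps 225.
Round 5 (the retailer proposes): the supplier can get 225 next round, worth 0.47 × 225 = 105.75 now, so the retailer offers 105.75, keeping 194.25.
Round 4 (the supplier proposes): the retailer can get 194.25 next round, worth 0.84 × 194.25 = 163.17 now; the supplier offers that and keeps 136.83.
Round 3 (the retailer proposes): the supplier can get 136.83 next round, worth 0.47 × 136.83 = 64.3101 now; the retailer offers that and keeps 235.6899.
Round 2 (the supplier proposes): the retailer can get 235.6899 next round, worth 0.84 × 235.6899 = 197.979516 now. The supplier offers 197.979516 and keeps 300 − 197.979516 = 102.020484.
Round 1 (the retailer proposes): the supplier can get 102.020484 next round, worth 0.47 × 102.020484 = 47.94962748 now; the retailer offers that and keeps 252.05037252.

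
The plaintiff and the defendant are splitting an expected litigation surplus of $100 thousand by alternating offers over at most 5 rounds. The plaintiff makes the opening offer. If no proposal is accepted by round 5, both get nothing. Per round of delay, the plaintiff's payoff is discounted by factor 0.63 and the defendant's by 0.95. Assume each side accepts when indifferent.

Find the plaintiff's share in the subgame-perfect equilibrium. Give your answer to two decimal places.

Round 5 (the plaintiff proposes): rejection yields 0 for the defendant; the plaintiff offers 0 and keeps 100.
Round 4 (the defendant proposes): the plaintiff can get 100 next round, worth 0.63 × 100 = 63 now. The defendant offers 63 and keeps 100 − 63 = 37.
Round 3 (the plaintiff proposes): the defendant can get 37 next round, worth 0.95 × 37 = 35.15 now; the plaintiff offers that and keeps 64.85.
Round 2 (the defendant proposes): the plaintiff can get 64.85 next round, worth 0.63 × 64.85 = 40.8555 now, so the defendant offers 40.8555, keeping 59.1445.
Round 1 (the plaintiff proposes): the defendant can get 59.1445 next round, worth 0.95 × 59.1445 = 56.187275 now. The plaintiff offers 56.187275 and keeps 100 − 56.187275 = 43.812725.

43.81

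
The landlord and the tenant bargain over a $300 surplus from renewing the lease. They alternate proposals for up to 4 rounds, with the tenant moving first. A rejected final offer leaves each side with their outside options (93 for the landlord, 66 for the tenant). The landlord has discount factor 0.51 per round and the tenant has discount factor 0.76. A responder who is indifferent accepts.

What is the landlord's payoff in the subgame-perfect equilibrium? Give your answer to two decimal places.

Round 4 (the landlord proposes): the tenant gets 66 if talks fail, so the landlord offers 66 and keeps 234.
Round 3 (the tenant proposes): the landlord can get 234 next round, worth 0.51 × 234 = 119.34 now; the tenant offers that and keeps 180.66.
Round 2 (the landlord proposes): the tenant can get 180.66 next round, worth 0.76 × 180.66 = 137.3016 now. The landlord offers 137.3016 and keeps 300 − 137.3016 = 162.6984.
Round 1 (the tenant proposes): the landlord can get 162.6984 next round, worth 0.51 × 162.6984 = 82.976184 now, so the tenant offers 82.976184, keeping 217.023816.

82.98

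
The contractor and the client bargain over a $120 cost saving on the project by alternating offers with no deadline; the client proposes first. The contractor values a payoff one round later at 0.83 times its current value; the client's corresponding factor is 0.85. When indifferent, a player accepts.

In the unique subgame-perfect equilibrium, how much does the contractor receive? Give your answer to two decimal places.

50.73

Let x be the client's share when the client proposes and y be the contractor's share when the contractor proposes.
The contractor accepts iff offered ≥ 0.83·y, so x = 120 − 0.83y. Symmetrically y = 120 − 0.85x.
Substituting: x = 120 − 0.83(120 − 0.85x), giving x(1 − 0.85·0.83) = 120(1 − 0.83).
So x = 120 × 0.17 / 0.2945 ≈ 69.2699, and the contractor receives 120 − x ≈ 50.7301.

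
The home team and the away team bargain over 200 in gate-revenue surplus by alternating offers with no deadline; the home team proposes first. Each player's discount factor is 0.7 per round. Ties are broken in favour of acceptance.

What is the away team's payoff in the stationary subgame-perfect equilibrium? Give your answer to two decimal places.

82.35

When the home team proposes, the away team accepts any offer worth at least 0.7 times what the away team would get by proposing next round; and vice versa.
This gives x = 200 − 0.7y and y = 200 − 0.7x, where x and y are each side's share when it proposes.
Hence (1 − 0.7·0.7)x = 200(1 − 0.7), i.e. 0.51·x = 60.
x ≈ 117.6471; the away team's share is 200 − x ≈ 82.3529.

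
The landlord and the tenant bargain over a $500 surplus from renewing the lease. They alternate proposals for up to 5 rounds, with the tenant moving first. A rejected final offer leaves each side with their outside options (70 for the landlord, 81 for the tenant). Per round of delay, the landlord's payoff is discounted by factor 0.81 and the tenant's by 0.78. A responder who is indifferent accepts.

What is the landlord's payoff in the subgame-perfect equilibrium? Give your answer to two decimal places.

173.34

Round 5 (the tenant proposes): the landlord gets 70 if talks fail, so the tenant offers 70 and keeps 430.
Round 4 (the landlord proposes): the tenant can get 430 next round, worth 0.78 × 430 = 335.4 now, so the landlord offers 335.4, keeping 164.6.
Round 3 (the tenant proposes): the landlord can get 164.6 next round, worth 0.81 × 164.6 = 133.326 now, so the tenant offers 133.326, keeping 366.674.
Round 2 (the landlord proposes): the tenant can get 366.674 next round, worth 0.78 × 366.674 = 286.00572 now, so the landlord offers 286.00572, keeping 213.99428.
Round 1 (the tenant proposes): the landlord can get 213.99428 next round, worth 0.81 × 213.99428 = 173.3353668 now, so the tenant offers 173.3353668, keeping 326.6646332.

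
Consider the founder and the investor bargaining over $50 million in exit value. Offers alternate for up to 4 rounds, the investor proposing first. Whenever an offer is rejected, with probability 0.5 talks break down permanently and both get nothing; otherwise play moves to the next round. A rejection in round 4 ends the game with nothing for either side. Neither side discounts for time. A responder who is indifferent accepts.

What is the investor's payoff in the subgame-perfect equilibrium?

By backward induction:
Round 4 (the founder proposes): the investor will accept anything ≥ 0, so the founder offers 0 and keeps 50.
Round 3 (the investor proposes): rejecting gives the founder an expected 0.5 × 50 = 25, so the investor offers 25, keeping 25.
Round 2 (the founder proposes): rejecting gives the investor an expected 0.5 × 25 = 12.5. The founder offers 12.5 and keeps 50 − 12.5 = 37.5.
Round 1 (the investor proposes): rejecting gives the founder an expected 0.5 × 37.5 = 18.75. The investor offers 18.75 and keeps 50 − 18.75 = 31.25.

31.25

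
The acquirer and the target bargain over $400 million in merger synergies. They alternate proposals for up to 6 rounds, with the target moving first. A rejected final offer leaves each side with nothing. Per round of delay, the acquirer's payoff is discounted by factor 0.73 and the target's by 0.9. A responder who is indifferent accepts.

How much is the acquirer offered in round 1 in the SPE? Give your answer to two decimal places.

Round 6 (the acquirer proposes): rejection yields 0 for the target; the acquirer offers 0 and keeps 400.
Round 5 (the target proposes): the acquirer can get 400 next round, worth 0.73 × 400 = 292 now. The target offers 292 and keeps 400 − 292 = 108.
Round 4 (the acquirer proposes): the target can get 108 next round, worth 0.9 × 108 = 97.2 now, so the acquirer offers 97.2, keeping 302.8.
Round 3 (the target proposes): the acquirer can get 302.8 next round, worth 0.73 × 302.8 = 221.044 now, so the target offers 221.044, keeping 178.956.
Round 2 (the acquirer proposes): the target can get 178.956 next round, worth 0.9 × 178.956 = 161.0604 now, so the acquirer offers 161.0604, keeping 238.9396.
Round 1 (the target proposes): the acquirer can get 238.9396 next round, worth 0.73 × 238.9396 = 174.425908 now. The target offers 174.425908 and keeps 400 − 174.425908 = 225.574092.

174.43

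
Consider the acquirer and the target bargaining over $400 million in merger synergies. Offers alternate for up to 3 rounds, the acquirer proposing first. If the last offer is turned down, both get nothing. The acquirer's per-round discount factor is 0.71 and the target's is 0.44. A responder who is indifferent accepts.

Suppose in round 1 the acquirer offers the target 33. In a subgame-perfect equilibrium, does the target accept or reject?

Reject

Work out the target's continuation value if the offer is rejected.
Round 3 (the acquirer proposes): rejection yields 0 for the target; the acquirer offers 0 and keeps 400.
Round 2 (the target proposes): the acquirer can get 400 next round, worth 0.71 × 400 = 284 now, so the target offers 284, keeping 116.
So by rejecting in round 1, the target gets 116 next round, worth 0.44 × 116 = 51.04 now.
Offer 33 < 51.04, so the target rejects.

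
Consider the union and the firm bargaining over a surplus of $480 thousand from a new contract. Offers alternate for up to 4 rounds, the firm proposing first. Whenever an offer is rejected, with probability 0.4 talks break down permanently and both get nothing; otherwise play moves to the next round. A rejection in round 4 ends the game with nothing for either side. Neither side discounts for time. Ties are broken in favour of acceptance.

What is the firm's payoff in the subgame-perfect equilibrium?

261.12

By backward induction:
Round 4 (the union proposes): the firm will accept anything ≥ 0, so the union offers 0 and keeps 480.
Round 3 (the firm proposes): rejecting gives the union an expected 0.6 × 480 = 288, so the firm offers 288, keeping 192.
Round 2 (the union proposes): rejecting gives the firm an expected 0.6 × 192 = 115.2, so the union offers 115.2, keeping 364.8.
Round 1 (the firm proposes): rejecting gives the union an expected 0.6 × 364.8 = 218.88, so the firm offers 218.88, keeping 261.12.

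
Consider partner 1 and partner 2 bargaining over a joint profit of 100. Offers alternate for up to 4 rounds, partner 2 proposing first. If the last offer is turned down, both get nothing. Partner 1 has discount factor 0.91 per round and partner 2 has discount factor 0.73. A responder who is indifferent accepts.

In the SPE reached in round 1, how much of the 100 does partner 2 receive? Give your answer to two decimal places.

Round 4 (partner 1 proposes): rejection yields 0 for partner 2; partner 1 offers 0 and keeps 100.
Round 3 (partner 2 proposes): partner 1 can get 100 next round, worth 0.91 × 100 = 91 now. Partner 2 offers 91 and keeps 100 − 91 = 9.
Round 2 (partner 1 proposes): partner 2 can get 9 next round, worth 0.73 × 9 = 6.57 now. Partner 1 offers 6.57 and keeps 100 − 6.57 = 93.43.
Round 1 (partner 2 proposes): partner 1 can get 93.43 next round, worth 0.91 × 93.43 = 85.0213 now; partner 2 offers that and keeps 14.9787.

14.98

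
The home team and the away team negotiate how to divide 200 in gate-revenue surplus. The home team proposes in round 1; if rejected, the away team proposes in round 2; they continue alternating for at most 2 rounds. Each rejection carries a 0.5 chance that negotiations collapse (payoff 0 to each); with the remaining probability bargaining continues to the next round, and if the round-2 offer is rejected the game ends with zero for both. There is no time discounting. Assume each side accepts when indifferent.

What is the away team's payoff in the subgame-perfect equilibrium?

100

Round 2 (the away team proposes): rejection yields 0 for the home team; the away team offers 0 and keeps 200.
Round 1 (the home team proposes): rejecting gives the away team an expected 0.5 × 200 = 100. The home team offers 100 and keeps 200 − 100 = 100.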